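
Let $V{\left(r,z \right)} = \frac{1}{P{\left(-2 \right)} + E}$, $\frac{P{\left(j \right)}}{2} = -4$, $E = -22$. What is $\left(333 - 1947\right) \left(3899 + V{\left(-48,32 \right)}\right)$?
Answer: $- \frac{31464661}{5} \approx -6.2929 \cdot 10^{6}$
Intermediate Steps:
$P{\left(j \right)} = -8$ ($P{\left(j \right)} = 2 \left(-4\right) = -8$)
$V{\left(r,z \right)} = - \frac{1}{30}$ ($V{\left(r,z \right)} = \frac{1}{-8 - 22} = \frac{1}{-30} = - \frac{1}{30}$)
$\left(333 - 1947\right) \left(3899 + V{\left(-48,32 \right)}\right) = \left(333 - 1947\right) \left(3899 - \frac{1}{30}\right) = \left(-1614\right) \frac{116969}{30} = - \frac{31464661}{5}$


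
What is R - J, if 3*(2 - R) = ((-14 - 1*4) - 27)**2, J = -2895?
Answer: 2222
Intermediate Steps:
R = -673 (R = 2 - ((-14 - 1*4) - 27)**2/3 = 2 - ((-14 - 4) - 27)**2/3 = 2 - (-18 - 27)**2/3 = 2 - 1/3*(-45)**2 = 2 - 1/3*2025 = 2 - 675 = -673)
R - J = -673 - 1*(-2895) = -673 + 2895 = 2222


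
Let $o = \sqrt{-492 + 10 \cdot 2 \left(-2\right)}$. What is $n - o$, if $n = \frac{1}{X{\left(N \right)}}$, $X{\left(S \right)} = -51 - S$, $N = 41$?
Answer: $- \frac{1}{92} - 2 i \sqrt{133} \approx -0.01087 - 23.065 i$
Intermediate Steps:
$o = 2 i \sqrt{133}$ ($o = \sqrt{-492 + 20 \left(-2\right)} = \sqrt{-492 - 40} = \sqrt{-532} = 2 i \sqrt{133} \approx 23.065 i$)
$n = - \frac{1}{92}$ ($n = \frac{1}{-51 - 41} = \frac{1}{-92} = - \frac{1}{92} \approx -0.01087$)
$n - o = - \frac{1}{92} - 2 i \sqrt{133}$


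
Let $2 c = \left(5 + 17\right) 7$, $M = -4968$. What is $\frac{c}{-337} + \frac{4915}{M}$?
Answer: $- \frac{2038891}{1674216} \approx -1.2178$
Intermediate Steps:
$c = 77$ ($c = \frac{\left(5 + 17\right) 7}{2} = \frac{22 \cdot 7}{2} = \frac{1}{2} \cdot 154 = 77$)
$\frac{c}{-337} + \frac{4915}{M} = \frac{77}{-337} + \frac{4915}{-4968} = 77 \left(- \frac{1}{337}\right) + 4915 \left(- \frac{1}{4968}\right) = - \frac{77}{337} - \frac{4915}{4968} = - \frac{2038891}{1674216}$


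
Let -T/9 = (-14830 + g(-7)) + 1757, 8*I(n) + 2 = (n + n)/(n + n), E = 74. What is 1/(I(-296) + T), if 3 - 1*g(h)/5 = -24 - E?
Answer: 8/904895 ≈ 8.8408e-6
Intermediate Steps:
g(h) = 505 (g(h) = 15 - 5*(-24 - 1*74) = 15 - 5*(-24 - 74) = 15 - 5*(-98) = 15 + 490 = 505)
I(n) = -⅛ (I(n) = -¼ + ((n + n)/(n + n))/8 = -¼ + ((2*n)/((2*n)))/8 = -¼ + ((2*n)*(1/(2*n)))/8 = -¼ + (⅛)*1 = -¼ + ⅛ = -⅛)
T = 113112 (T = -9*((-14830 + 505) + 1757) = -9*(-14325 + 1757) = -9*(-12568) = 113112)
1/(I(-296) + T) = 1/(-⅛ + 113112) = 1/(904895/8) = 8/904895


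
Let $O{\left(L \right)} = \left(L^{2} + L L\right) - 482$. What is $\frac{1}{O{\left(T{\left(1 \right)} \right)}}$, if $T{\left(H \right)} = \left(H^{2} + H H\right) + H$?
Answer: $- \frac{1}{464} \approx -0.0021552$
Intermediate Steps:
$T{\left(H \right)} = H + 2 H^{2}$ ($T{\left(H \right)} = \left(H^{2} + H^{2}\right) + H = 2 H^{2} + H = H + 2 H^{2}$)
$O{\left(L \right)} = -482 + 2 L^{2}$ ($O{\left(L \right)} = \left(L^{2} + L^{2}\right) - 482 = 2 L^{2} - 482 = -482 + 2 L^{2}$)
$\frac{1}{O{\left(T{\left(1 \right)} \right)}} = \frac{1}{-482 + 2 \left(1 \left(1 + 2 \cdot 1\right)\right)^{2}} = \frac{1}{-482 + 2 \left(1 \left(1 + 2\right)\right)^{2}} = \frac{1}{-482 + 2 \left(1 \cdot 3\right)^{2}} = \frac{1}{-482 + 2 \cdot 3^{2}} = \frac{1}{-482 + 2 \cdot 9} = \frac{1}{-482 + 18} = \frac{1}{-464} = - \frac{1}{464}$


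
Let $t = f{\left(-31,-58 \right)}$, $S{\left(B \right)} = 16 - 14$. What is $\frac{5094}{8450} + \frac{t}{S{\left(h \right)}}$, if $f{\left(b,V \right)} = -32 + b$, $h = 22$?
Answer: $- \frac{261081}{8450} \approx -30.897$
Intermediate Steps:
$S{\left(B \right)} = 2$
$t = -63$ ($t = -32 - 31 = -63$)
$\frac{5094}{8450} + \frac{t}{S{\left(h \right)}} = \frac{5094}{8450} - \frac{63}{2} = 5094 \cdot \frac{1}{8450} - \frac{63}{2} = \frac{2547}{4225} - \frac{63}{2} = - \frac{261081}{8450}$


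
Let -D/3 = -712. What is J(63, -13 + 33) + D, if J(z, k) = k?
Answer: 2156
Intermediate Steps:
D = 2136 (D = -3*(-712) = 2136)
J(63, -13 + 33) + D = (-13 + 33) + 2136 = 20 + 2136 = 2156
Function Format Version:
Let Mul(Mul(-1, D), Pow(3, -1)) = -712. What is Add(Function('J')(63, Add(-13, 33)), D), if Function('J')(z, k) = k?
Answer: 2156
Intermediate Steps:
D = 2136 (D = Mul(-3, -712) = 2136)
Add(Function('J')(63, Add(-13, 33)), D) = Add(Add(-13, 33), 2136) = Add(20, 2136) = 2156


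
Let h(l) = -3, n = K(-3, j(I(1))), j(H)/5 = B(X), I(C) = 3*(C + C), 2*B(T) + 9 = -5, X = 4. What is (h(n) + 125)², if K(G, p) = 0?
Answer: 14884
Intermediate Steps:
B(T) = -7 (B(T) = -9/2 + (½)*(-5) = -9/2 - 5/2 = -7)
I(C) = 6*C (I(C) = 3*(2*C) = 6*C)
j(H) = -35 (j(H) = 5*(-7) = -35)
n = 0
(h(n) + 125)² = (-3 + 125)² = 122² = 14884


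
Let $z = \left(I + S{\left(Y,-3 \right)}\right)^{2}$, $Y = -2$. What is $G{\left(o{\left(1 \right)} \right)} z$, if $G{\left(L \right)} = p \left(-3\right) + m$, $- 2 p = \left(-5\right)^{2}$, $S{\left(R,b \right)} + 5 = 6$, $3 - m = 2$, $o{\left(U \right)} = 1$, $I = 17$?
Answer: $12474$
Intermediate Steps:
$m = 1$ ($m = 3 - 2 = 1$)
$S{\left(R,b \right)} = 1$ ($S{\left(R,b \right)} = -5 + 6 = 1$)
$p = - \frac{25}{2}$ ($p = - \frac{\left(-5\right)^{2}}{2} = \left(- \frac{1}{2}\right) 25 = - \frac{25}{2} \approx -12.5$)
$G{\left(L \right)} = \frac{77}{2}$ ($G{\left(L \right)} = \left(- \frac{25}{2}\right) \left(-3\right) + 1 = \frac{75}{2} + 1 = \frac{77}{2}$)
$z = 324$ ($z = \left(17 + 1\right)^{2} = 18^{2} = 324$)
$G{\left(o{\left(1 \right)} \right)} z = \frac{77}{2} \cdot 324 = 12474$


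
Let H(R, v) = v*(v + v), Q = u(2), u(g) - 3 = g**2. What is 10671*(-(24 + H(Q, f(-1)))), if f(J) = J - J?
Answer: -256104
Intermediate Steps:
f(J) = 0
u(g) = 3 + g**2
Q = 7 (Q = 3 + 2**2 = 3 + 4 = 7)
H(R, v) = 2*v**2 (H(R, v) = v*(2*v) = 2*v**2)
10671*(-(24 + H(Q, f(-1)))) = 10671*(-(24 + 2*0**2)) = 10671*(-(24 + 2*0)) = 10671*(-(24 + 0)) = 10671*(-1*24) = 10671*(-24) = -256104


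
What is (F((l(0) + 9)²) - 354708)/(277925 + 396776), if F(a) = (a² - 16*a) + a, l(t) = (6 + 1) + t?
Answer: -293012/674701 ≈ -0.43428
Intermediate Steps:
l(t) = 7 + t
F(a) = a² - 15*a
(F((l(0) + 9)²) - 354708)/(277925 + 396776) = (((7 + 0) + 9)²*(-15 + ((7 + 0) + 9)²) - 354708)/(277925 + 396776) = ((7 + 9)²*(-15 + (7 + 9)²) - 354708)/674701 = (16²*(-15 + 16²) - 354708)*(1/674701) = (256*(-15 + 256) - 354708)*(1/674701) = (256*241 - 354708)*(1/674701) = (61696 - 354708)*(1/674701) = -293012*1/674701 = -293012/674701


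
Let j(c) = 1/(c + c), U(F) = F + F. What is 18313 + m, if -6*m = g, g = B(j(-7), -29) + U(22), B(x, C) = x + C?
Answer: 1538083/84 ≈ 18311.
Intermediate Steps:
U(F) = 2*F
j(c) = 1/(2*c)
B(x, C) = C + x
g = 209/14 (g = (-29 + (1/2)/(-7)) + 2*22 = (-29 + (1/2)*(-1/7)) + 44 = (-29 - 1/14) + 44 = -407/14 + 44 = 209/14 ≈ 14.929)
m = -209/84 (m = -1/6*209/14 = -209/84 ≈ -2.4881)
18313 + m = 18313 - 209/84 = 1538083/84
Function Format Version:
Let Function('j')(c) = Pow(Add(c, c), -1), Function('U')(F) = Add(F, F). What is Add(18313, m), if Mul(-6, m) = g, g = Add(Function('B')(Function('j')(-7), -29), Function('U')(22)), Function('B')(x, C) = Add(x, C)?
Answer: Rational(1538083, 84) ≈ 18311.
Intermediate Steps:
Function('U')(F) = Mul(2, F)
Function('j')(c) = Mul(Rational(1, 2), Pow(c, -1)) (Function('j')(c) = Pow(Mul(2, c), -1) = Mul(Rational(1, 2), Pow(c, -1)))
Function('B')(x, C) = Add(C, x)
g = Rational(209, 14) (g = Add(Add(-29, Mul(Rational(1, 2), Pow(-7, -1))), Mul(2, 22)) = Add(Add(-29, Mul(Rational(1, 2), Rational(-1, 7))), 44) = Add(Add(-29, Rational(-1, 14)), 44) = Add(Rational(-407, 14), 44) = Rational(209, 14) ≈ 14.929)
m = Rational(-209, 84) (m = Mul(Rational(-1, 6), Rational(209, 14)) = Rational(-209, 84) ≈ -2.4881)
Add(18313, m) = Add(18313, Rational(-209, 84)) = Rational(1538083, 84)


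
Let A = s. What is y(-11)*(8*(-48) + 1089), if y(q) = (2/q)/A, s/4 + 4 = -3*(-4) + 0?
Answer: -705/176 ≈ -4.0057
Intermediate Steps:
s = 32 (s = -16 + 4*(-3*(-4) + 0) = -16 + 4*(12 + 0) = -16 + 4*12 = -16 + 48 = 32)
A = 32
y(q) = 1/(16*q) (y(q) = (2/q)/32 = (2/q)*(1/32) = 1/(16*q))
y(-11)*(8*(-48) + 1089) = ((1/16)/(-11))*(8*(-48) + 1089) = ((1/16)*(-1/11))*(-384 + 1089) = -1/176*705 = -705/176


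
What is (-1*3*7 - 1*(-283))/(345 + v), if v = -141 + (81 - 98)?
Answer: 262/187 ≈ 1.4011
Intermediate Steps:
v = -158 (v = -141 - 17 = -158)
(-1*3*7 - 1*(-283))/(345 + v) = (-1*3*7 - 1*(-283))/(345 - 158) = (-3*7 + 283)/187 = (-21 + 283)*(1/187) = 262*(1/187) = 262/187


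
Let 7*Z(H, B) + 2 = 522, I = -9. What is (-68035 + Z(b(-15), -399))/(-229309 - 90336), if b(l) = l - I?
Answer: 95145/447503 ≈ 0.21261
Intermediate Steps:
b(l) = 9 + l (b(l) = l - 1*(-9) = l + 9 = 9 + l)
Z(H, B) = 520/7 (Z(H, B) = -2/7 + (⅐)*522 = -2/7 + 522/7 = 520/7)
(-68035 + Z(b(-15), -399))/(-229309 - 90336) = (-68035 + 520/7)/(-229309 - 90336) = -475725/7/(-319645) = -475725/7*(-1/319645) = 95145/447503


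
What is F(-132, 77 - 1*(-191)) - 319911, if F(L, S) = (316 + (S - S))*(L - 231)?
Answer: -434619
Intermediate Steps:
F(L, S) = -72996 + 316*L (F(L, S) = (316 + 0)*(-231 + L) = 316*(-231 + L) = -72996 + 316*L)
F(-132, 77 - 1*(-191)) - 319911 = (-72996 + 316*(-132)) - 319911 = (-72996 - 41712) - 319911 = -114708 - 319911 = -434619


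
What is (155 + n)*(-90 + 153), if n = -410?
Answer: -16065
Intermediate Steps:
(155 + n)*(-90 + 153) = (155 - 410)*(-90 + 153) = -255*63 = -16065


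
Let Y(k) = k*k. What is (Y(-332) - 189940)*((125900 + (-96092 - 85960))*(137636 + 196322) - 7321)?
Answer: 1494867668549892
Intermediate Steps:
Y(k) = k**2
(Y(-332) - 189940)*((125900 + (-96092 - 85960))*(137636 + 196322) - 7321) = ((-332)**2 - 189940)*((125900 + (-96092 - 85960))*(137636 + 196322) - 7321) = (110224 - 189940)*((125900 - 182052)*333958 - 7321) = -79716*(-56152*333958 - 7321) = -79716*(-18752409616 - 7321) = -79716*(-18752416937) = 1494867668549892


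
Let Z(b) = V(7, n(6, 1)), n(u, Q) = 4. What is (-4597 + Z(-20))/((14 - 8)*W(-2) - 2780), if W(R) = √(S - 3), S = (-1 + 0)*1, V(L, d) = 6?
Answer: 3190745/1932136 + 13773*I/1932136 ≈ 1.6514 + 0.0071284*I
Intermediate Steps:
Z(b) = 6
S = -1 (S = -1*1 = -1)
W(R) = 2*I (W(R) = √(-1 - 3) = √(-4) = 2*I)
(-4597 + Z(-20))/((14 - 8)*W(-2) - 2780) = (-4597 + 6)/((14 - 8)*(2*I) - 2780) = -4591/(6*(2*I) - 2780) = -4591/(12*I - 2780) = -4591*(-2780 - 12*I)/7728544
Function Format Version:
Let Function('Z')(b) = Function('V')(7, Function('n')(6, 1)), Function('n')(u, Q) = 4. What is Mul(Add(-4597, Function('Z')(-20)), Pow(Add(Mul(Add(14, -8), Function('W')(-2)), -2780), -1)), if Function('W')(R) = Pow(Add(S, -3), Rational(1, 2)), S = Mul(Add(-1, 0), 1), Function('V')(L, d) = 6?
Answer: Add(Rational(3190745, 1932136), Mul(Rational(13773, 1932136), I)) ≈ Add(1.6514, Mul(0.0071284, I))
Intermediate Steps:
Function('Z')(b) = 6
S = -1 (S = Mul(-1, 1) = -1)
Function('W')(R) = Mul(2, I) (Function('W')(R) = Pow(Add(-1, -3), Rational(1, 2)) = Pow(-4, Rational(1, 2)) = Mul(2, I))
Mul(Add(-4597, Function('Z')(-20)), Pow(Add(Mul(Add(14, -8), Function('W')(-2)), -2780), -1)) = Mul(Add(-4597, 6), Pow(Add(Mul(Add(14, -8), Mul(2, I)), -2780), -1)) = Mul(-4591, Pow(Add(Mul(6, Mul(2, I)), -2780), -1)) = Mul(-4591, Pow(Add(Mul(12, I), -2780), -1)) = Mul(-4591, Pow(Add(-2780, Mul(12, I)), -1)) = Mul(-4591, Mul(Rational(1, 7728544), Add(-2780, Mul(-12, I)))) = Mul(Rational(-4591, 7728544), Add(-2780, Mul(-12, I)))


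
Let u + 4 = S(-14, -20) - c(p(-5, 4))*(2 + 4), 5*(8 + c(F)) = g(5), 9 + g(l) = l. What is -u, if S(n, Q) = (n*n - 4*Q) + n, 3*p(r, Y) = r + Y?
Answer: -1554/5 ≈ -310.80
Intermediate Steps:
p(r, Y) = Y/3 + r/3 (p(r, Y) = (r + Y)/3 = (Y + r)/3 = Y/3 + r/3)
g(l) = -9 + l
c(F) = -44/5 (c(F) = -8 + (-9 + 5)/5 = -8 + (⅕)*(-4) = -8 - ⅘ = -44/5)
S(n, Q) = n + n² - 4*Q (S(n, Q) = (n² - 4*Q) + n = n + n² - 4*Q)
u = 1554/5 (u = -4 + ((-14 + (-14)² - 4*(-20)) - (-44)*(2 + 4)/5) = -4 + ((-14 + 196 + 80) - (-44)*6/5) = -4 + (262 - 1*(-264/5)) = -4 + (262 + 264/5) = -4 + 1574/5 = 1554/5 ≈ 310.80)
-u = -1*1554/5 = -1554/5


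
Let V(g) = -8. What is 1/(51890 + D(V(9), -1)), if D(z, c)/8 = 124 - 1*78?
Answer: 1/52258 ≈ 1.9136e-5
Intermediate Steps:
D(z, c) = 368 (D(z, c) = 8*(124 - 1*78) = 8*(124 - 78) = 8*46 = 368)
1/(51890 + D(V(9), -1)) = 1/(51890 + 368) = 1/52258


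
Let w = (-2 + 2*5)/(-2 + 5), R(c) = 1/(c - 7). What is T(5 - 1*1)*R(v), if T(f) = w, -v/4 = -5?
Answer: 8/39 ≈ 0.20513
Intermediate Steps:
v = 20 (v = -4*(-5) = 20)
R(c) = 1/(-7 + c)
w = 8/3 (w = (-2 + 10)/3 = 8*(1/3) = 8/3 ≈ 2.6667)
T(f) = 8/3
T(5 - 1*1)*R(v) = 8/(3*(-7 + 20)) = (8/3)/13 = (8/3)*(1/13) = 8/39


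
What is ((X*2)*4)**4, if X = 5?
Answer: 2560000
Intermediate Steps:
((X*2)*4)**4 = ((5*2)*4)**4 = (10*4)**4 = 40**4 = 2560000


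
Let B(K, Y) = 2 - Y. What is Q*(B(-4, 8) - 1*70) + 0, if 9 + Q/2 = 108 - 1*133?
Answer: 5168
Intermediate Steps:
Q = -68 (Q = -18 + 2*(108 - 1*133) = -18 + 2*(108 - 133) = -18 + 2*(-25) = -18 - 50 = -68)
Q*(B(-4, 8) - 1*70) + 0 = -68*((2 - 1*8) - 1*70) + 0 = -68*((2 - 8) - 70) + 0 = -68*(-6 - 70) + 0 = -68*(-76) + 0 = 5168 + 0 = 5168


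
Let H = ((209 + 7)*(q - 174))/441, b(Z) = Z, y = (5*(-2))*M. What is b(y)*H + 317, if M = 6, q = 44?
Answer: 202733/49 ≈ 4137.4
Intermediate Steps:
y = -60 (y = (5*(-2))*6 = -10*6 = -60)
H = -3120/49 (H = ((209 + 7)*(44 - 174))/441 = (216*(-130))*(1/441) = -28080*1/441 = -3120/49 ≈ -63.673)
b(y)*H + 317 = -60*(-3120/49) + 317 = 187200/49 + 317 = 202733/49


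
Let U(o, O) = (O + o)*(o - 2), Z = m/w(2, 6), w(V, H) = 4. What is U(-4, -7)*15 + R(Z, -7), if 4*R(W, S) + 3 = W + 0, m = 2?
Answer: 7915/8 ≈ 989.38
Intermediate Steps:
Z = 1/2 (Z = 2/4 = 2*(1/4) = 1/2 ≈ 0.50000)
U(o, O) = (-2 + o)*(O + o) (U(o, O) = (O + o)*(-2 + o) = (-2 + o)*(O + o))
R(W, S) = -3/4 + W/4 (R(W, S) = -3/4 + (W + 0)/4 = -3/4 + W/4)
U(-4, -7)*15 + R(Z, -7) = ((-4)**2 - 2*(-7) - 2*(-4) - 7*(-4))*15 + (-3/4 + (1/4)*(1/2)) = (16 + 14 + 8 + 28)*15 + (-3/4 + 1/8) = 66*15 - 5/8 = 990 - 5/8 = 7915/8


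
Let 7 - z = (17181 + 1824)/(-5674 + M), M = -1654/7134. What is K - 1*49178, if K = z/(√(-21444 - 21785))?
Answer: -49178 - 41894146*I*√43229/174990862313 ≈ -49178.0 - 0.049777*I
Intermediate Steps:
M = -827/3567 (M = -1654*1/7134 = -827/3567 ≈ -0.23185)
z = 41894146/4047997 (z = 7 - (17181 + 1824)/(-5674 - 827/3567) = 7 - 19005/(-20239985/3567) = 7 - 19005*(-3567)/20239985 = 7 - 1*(-13558167/4047997) = 7 + 13558167/4047997 = 41894146/4047997 ≈ 10.349)
K = -41894146*I*√43229/174990862313 (K = 41894146/(4047997*(√(-21444 - 21785))) = 41894146/(4047997*(√(-43229))) = 41894146/(4047997*((I*√43229))) = 41894146*(-I*√43229/43229)/4047997 = -41894146*I*√43229/174990862313 ≈ -0.049777*I)
K - 1*49178 = -41894146*I*√43229/174990862313 - 1*49178 = -41894146*I*√43229/174990862313 - 49178 = -49178 - 41894146*I*√43229/174990862313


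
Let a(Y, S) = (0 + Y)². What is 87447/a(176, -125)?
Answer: 87447/30976 ≈ 2.8231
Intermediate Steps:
a(Y, S) = Y²
87447/a(176, -125) = 87447/(176²) = 87447/30976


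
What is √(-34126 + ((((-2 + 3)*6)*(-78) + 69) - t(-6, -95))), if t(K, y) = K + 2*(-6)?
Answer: I*√34507 ≈ 185.76*I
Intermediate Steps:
t(K, y) = -12 + K (t(K, y) = K - 12 = -12 + K)
√(-34126 + ((((-2 + 3)*6)*(-78) + 69) - t(-6, -95))) = √(-34126 + ((((-2 + 3)*6)*(-78) + 69) - (-12 - 6))) = √(-34126 + (((1*6)*(-78) + 69) - 1*(-18))) = √(-34126 + ((6*(-78) + 69) + 18)) = √(-34126 + ((-468 + 69) + 18)) = √(-34126 + (-399 + 18)) = √(-34126 - 381) = √(-34507) = I*√34507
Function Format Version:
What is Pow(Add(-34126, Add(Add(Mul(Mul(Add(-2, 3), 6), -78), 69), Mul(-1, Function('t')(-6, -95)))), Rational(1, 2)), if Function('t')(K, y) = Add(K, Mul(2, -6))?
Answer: Mul(I, Pow(34507, Rational(1, 2))) ≈ Mul(185.76, I)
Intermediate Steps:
Function('t')(K, y) = Add(-12, K) (Function('t')(K, y) = Add(K, -12) = Add(-12, K))
Pow(Add(-34126, Add(Add(Mul(Mul(Add(-2, 3), 6), -78), 69), Mul(-1, Function('t')(-6, -95)))), Rational(1, 2)) = Pow(Add(-34126, Add(Add(Mul(Mul(Add(-2, 3), 6), -78), 69), Mul(-1, Add(-12, -6)))), Rational(1, 2)) = Pow(Add(-34126, Add(Add(Mul(Mul(1, 6), -78), 69), Mul(-1, -18))), Rational(1, 2)) = Pow(Add(-34126, Add(Add(Mul(6, -78), 69), 18)), Rational(1, 2)) = Pow(Add(-34126, Add(Add(-468, 69), 18)), Rational(1, 2)) = Pow(Add(-34126, Add(-399, 18)), Rational(1, 2)) = Pow(Add(-34126, -381), Rational(1, 2)) = Pow(-34507, Rational(1, 2)) = Mul(I, Pow(34507, Rational(1, 2)))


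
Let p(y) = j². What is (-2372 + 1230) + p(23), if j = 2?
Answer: -1138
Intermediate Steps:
p(y) = 4 (p(y) = 2² = 4)
(-2372 + 1230) + p(23) = (-2372 + 1230) + 4 = -1142 + 4 = -1138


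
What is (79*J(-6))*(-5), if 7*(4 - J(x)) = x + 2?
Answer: -12640/7 ≈ -1805.7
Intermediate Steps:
J(x) = 26/7 - x/7 (J(x) = 4 - (x + 2)/7 = 4 - (2 + x)/7 = 4 + (-2/7 - x/7) = 26/7 - x/7)
(79*J(-6))*(-5) = (79*(26/7 - ⅐*(-6)))*(-5) = (79*(26/7 + 6/7))*(-5) = (79*(32/7))*(-5) = (2528/7)*(-5) = -12640/7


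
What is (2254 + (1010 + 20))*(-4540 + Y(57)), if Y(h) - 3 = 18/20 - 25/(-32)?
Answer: -595759471/40 ≈ -1.4894e+7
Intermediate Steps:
Y(h) = 749/160 (Y(h) = 3 + (18/20 - 25/(-32)) = 3 + (18*(1/20) - 25*(-1/32)) = 3 + (9/10 + 25/32) = 3 + 269/160 = 749/160)
(2254 + (1010 + 20))*(-4540 + Y(57)) = (2254 + (1010 + 20))*(-4540 + 749/160) = (2254 + 1030)*(-725651/160) = 3284*(-725651/160) = -595759471/40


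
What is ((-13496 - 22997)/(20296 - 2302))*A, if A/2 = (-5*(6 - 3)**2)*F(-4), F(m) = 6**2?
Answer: 19706220/2999 ≈ 6570.9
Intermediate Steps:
F(m) = 36
A = -3240 (A = 2*(-5*(6 - 3)**2*36) = 2*(-5*3**2*36) = 2*(-5*9*36) = 2*(-45*36) = 2*(-1620) = -3240)
((-13496 - 22997)/(20296 - 2302))*A = ((-13496 - 22997)/(20296 - 2302))*(-3240) = -36493/17994*(-3240) = 19706220/2999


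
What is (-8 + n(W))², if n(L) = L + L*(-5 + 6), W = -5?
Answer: 324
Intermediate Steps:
n(L) = 2*L (n(L) = L + L*1 = L + L = 2*L)
(-8 + n(W))² = (-8 + 2*(-5))² = (-8 - 10)² = (-18)² = 324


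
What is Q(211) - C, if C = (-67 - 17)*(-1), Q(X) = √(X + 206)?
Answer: -84 + √417 ≈ -63.579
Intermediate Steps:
Q(X) = √(206 + X)
C = 84 (C = -84*(-1) = 84)
Q(211) - C = √(206 + 211) - 1*84 = √417 - 84 = -84 + √417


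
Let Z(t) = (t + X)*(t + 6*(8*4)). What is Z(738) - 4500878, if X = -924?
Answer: -4673858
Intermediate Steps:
Z(t) = (-924 + t)*(192 + t) (Z(t) = (t - 924)*(t + 6*(8*4)) = (-924 + t)*(t + 6*32) = (-924 + t)*(t + 192) = (-924 + t)*(192 + t))
Z(738) - 4500878 = (-177408 + 738² - 732*738) - 4500878 = (-177408 + 544644 - 540216) - 4500878 = -172980 - 4500878 = -4673858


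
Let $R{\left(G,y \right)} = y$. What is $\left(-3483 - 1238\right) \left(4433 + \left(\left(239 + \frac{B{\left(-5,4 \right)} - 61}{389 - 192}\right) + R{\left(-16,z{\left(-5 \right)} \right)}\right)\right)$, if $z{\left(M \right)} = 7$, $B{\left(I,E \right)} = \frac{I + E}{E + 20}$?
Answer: $- \frac{104432518687}{4728} \approx -2.2088 \cdot 10^{7}$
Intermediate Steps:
$B{\left(I,E \right)} = \frac{E + I}{20 + E}$
$\left(-3483 - 1238\right) \left(4433 + \left(\left(239 + \frac{B{\left(-5,4 \right)} - 61}{389 - 192}\right) + R{\left(-16,z{\left(-5 \right)} \right)}\right)\right) = \left(-3483 - 1238\right) \left(4433 + \left(\left(239 + \frac{\frac{4 - 5}{20 + 4} - 61}{389 - 192}\right) + 7\right)\right) = - 4721 \left(4433 + \left(\left(239 + \frac{\frac{1}{24} \left(-1\right) - 61}{197}\right) + 7\right)\right) = - 4721 \left(4433 + \left(\left(239 + \left(\frac{1}{24} \left(-1\right) - 61\right) \frac{1}{197}\right) + 7\right)\right) = - 4721 \left(4433 + \left(\left(239 + \left(- \frac{1}{24} - 61\right) \frac{1}{197}\right) + 7\right)\right) = - 4721 \left(4433 + \left(\left(239 - \frac{1465}{4728}\right) + 7\right)\right) = - 4721 \left(4433 + \left(\frac{1128527}{4728} + 7\right)\right) = - 4721 \left(4433 + \frac{1161623}{4728}\right) = \left(-4721\right) \frac{22120847}{4728} = - \frac{104432518687}{4728}$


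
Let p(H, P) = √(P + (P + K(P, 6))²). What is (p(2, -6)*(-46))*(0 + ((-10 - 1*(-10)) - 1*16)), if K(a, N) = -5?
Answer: 736*√115 ≈ 7892.7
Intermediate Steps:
p(H, P) = √(P + (-5 + P)²) (p(H, P) = √(P + (P - 5)²) = √(P + (-5 + P)²))
(p(2, -6)*(-46))*(0 + ((-10 - 1*(-10)) - 1*16)) = (√(-6 + (-5 - 6)²)*(-46))*(0 + ((-10 - 1*(-10)) - 1*16)) = (√(-6 + (-11)²)*(-46))*(0 + ((-10 + 10) - 16)) = (√(-6 + 121)*(-46))*(0 + (0 - 16)) = (√115*(-46))*(0 - 16) = -46*√115*(-16) = 736*√115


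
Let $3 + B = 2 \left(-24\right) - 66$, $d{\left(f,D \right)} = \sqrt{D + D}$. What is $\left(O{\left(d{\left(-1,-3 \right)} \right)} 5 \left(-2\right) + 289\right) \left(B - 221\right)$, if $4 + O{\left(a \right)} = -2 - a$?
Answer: $-117962 - 3380 i \sqrt{6} \approx -1.1796 \cdot 10^{5} - 8279.3 i$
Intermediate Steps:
$d{\left(f,D \right)} = \sqrt{2} \sqrt{D}$ ($d{\left(f,D \right)} = \sqrt{2 D} = \sqrt{2} \sqrt{D}$)
$B = -117$ ($B = -3 + \left(2 \left(-24\right) - 66\right) = -3 - 114 = -117$)
$O{\left(a \right)} = -6 - a$ ($O{\left(a \right)} = -4 - \left(2 + a\right) = -6 - a$)
$\left(O{\left(d{\left(-1,-3 \right)} \right)} 5 \left(-2\right) + 289\right) \left(B - 221\right) = \left(\left(-6 - \sqrt{2} \sqrt{-3}\right) 5 \left(-2\right) + 289\right) \left(-117 - 221\right) = \left(\left(-6 - \sqrt{2} i \sqrt{3}\right) 5 \left(-2\right) + 289\right) \left(-338\right) = \left(\left(-6 - i \sqrt{6}\right) 5 \left(-2\right) + 289\right) \left(-338\right) = \left(\left(-30 - 5 i \sqrt{6}\right) \left(-2\right) + 289\right) \left(-338\right) = \left(\left(60 + 10 i \sqrt{6}\right) + 289\right) \left(-338\right) = \left(349 + 10 i \sqrt{6}\right) \left(-338\right) = -117962 - 3380 i \sqrt{6}$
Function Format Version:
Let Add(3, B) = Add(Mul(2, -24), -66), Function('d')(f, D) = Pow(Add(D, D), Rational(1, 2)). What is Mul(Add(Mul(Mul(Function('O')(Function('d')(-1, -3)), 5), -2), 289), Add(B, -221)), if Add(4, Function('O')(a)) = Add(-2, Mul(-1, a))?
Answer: Add(-117962, Mul(-3380, I, Pow(6, Rational(1, 2)))) ≈ Add(-1.1796e+5, Mul(-8279.3, I))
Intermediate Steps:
Function('d')(f, D) = Mul(Pow(2, Rational(1, 2)), Pow(D, Rational(1, 2))) (Function('d')(f, D) = Pow(Mul(2, D), Rational(1, 2)) = Mul(Pow(2, Rational(1, 2)), Pow(D, Rational(1, 2))))
B = -117 (B = Add(-3, Add(Mul(2, -24), -66)) = Add(-3, Add(-48, -66)) = Add(-3, -114) = -117)
Function('O')(a) = Add(-6, Mul(-1, a)) (Function('O')(a) = Add(-4, Add(-2, Mul(-1, a))) = Add(-6, Mul(-1, a)))
Mul(Add(Mul(Mul(Function('O')(Function('d')(-1, -3)), 5), -2), 289), Add(B, -221)) = Mul(Add(Mul(Mul(Add(-6, Mul(-1, Mul(Pow(2, Rational(1, 2)), Pow(-3, Rational(1, 2))))), 5), -2), 289), Add(-117, -221)) = Mul(Add(Mul(Mul(Add(-6, Mul(-1, Mul(Pow(2, Rational(1, 2)), Mul(I, Pow(3, Rational(1, 2)))))), 5), -2), 289), -338) = Mul(Add(Mul(Mul(Add(-6, Mul(-1, Mul(I, Pow(6, Rational(1, 2))))), 5), -2), 289), -338) = Mul(Add(Mul(Mul(Add(-6, Mul(-1, I, Pow(6, Rational(1, 2)))), 5), -2), 289), -338) = Mul(Add(Mul(Add(-30, Mul(-5, I, Pow(6, Rational(1, 2)))), -2), 289), -338) = Mul(Add(Add(60, Mul(10, I, Pow(6, Rational(1, 2)))), 289), -338) = Mul(Add(349, Mul(10, I, Pow(6, Rational(1, 2)))), -338) = Add(-117962, Mul(-3380, I, Pow(6, Rational(1, 2))))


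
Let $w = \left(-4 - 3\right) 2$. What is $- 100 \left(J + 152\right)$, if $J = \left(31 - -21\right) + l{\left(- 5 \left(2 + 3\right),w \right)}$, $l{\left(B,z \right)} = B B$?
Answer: $-82900$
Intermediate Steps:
$w = -14$ ($w = \left(-7\right) 2 = -14$)
$l{\left(B,z \right)} = B^{2}$
$J = 677$ ($J = \left(31 - -21\right) + \left(- 5 \left(2 + 3\right)\right)^{2} = \left(31 + 21\right) + \left(\left(-5\right) 5\right)^{2} = 52 + \left(-25\right)^{2} = 52 + 625 = 677$)
$- 100 \left(J + 152\right) = - 100 \left(677 + 152\right) = \left(-100\right) 829 = -82900$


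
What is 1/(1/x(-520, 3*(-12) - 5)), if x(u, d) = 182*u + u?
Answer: -95160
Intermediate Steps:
x(u, d) = 183*u
1/(1/x(-520, 3*(-12) - 5)) = 1/(1/(183*(-520))) = 1/(1/(-95160)) = 1/(-1/95160) = -95160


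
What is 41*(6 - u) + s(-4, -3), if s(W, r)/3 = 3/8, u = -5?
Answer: 3617/8 ≈ 452.13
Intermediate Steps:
s(W, r) = 9/8 (s(W, r) = 3*(3/8) = 9/8)
41*(6 - u) + s(-4, -3) = 41*(6 - 1*(-5)) + 9/8 = 41*(6 + 5) + 9/8 = 41*11 + 9/8 = 451 + 9/8 = 3617/8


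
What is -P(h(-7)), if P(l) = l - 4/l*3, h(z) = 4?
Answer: -1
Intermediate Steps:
P(l) = l - 12/l
-P(h(-7)) = -(4 - 12/4) = -(4 - 12*¼) = -(4 - 3) = -1*1 = -1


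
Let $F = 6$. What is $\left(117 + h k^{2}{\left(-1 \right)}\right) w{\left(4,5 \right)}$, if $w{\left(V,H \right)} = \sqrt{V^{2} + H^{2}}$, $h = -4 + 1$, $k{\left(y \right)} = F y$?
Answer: $9 \sqrt{41} \approx 57.628$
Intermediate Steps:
$k{\left(y \right)} = 6 y$
$h = -3$
$w{\left(V,H \right)} = \sqrt{H^{2} + V^{2}}$
$\left(117 + h k^{2}{\left(-1 \right)}\right) w{\left(4,5 \right)} = \left(117 - 3 \left(6 \left(-1\right)\right)^{2}\right) \sqrt{5^{2} + 4^{2}} = \left(117 - 3 \left(-6\right)^{2}\right) \sqrt{25 + 16} = \left(117 - 108\right) \sqrt{41} = 9 \sqrt{41}$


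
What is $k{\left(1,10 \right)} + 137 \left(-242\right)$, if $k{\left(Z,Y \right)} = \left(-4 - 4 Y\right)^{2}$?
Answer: $-31218$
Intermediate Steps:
$k{\left(1,10 \right)} + 137 \left(-242\right) = 16 \left(1 + 10\right)^{2} + 137 \left(-242\right) = 16 \cdot 11^{2} - 33154 = 16 \cdot 121 - 33154 = 1936 - 33154 = -31218$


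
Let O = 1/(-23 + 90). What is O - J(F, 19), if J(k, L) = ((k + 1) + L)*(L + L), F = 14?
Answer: -86563/67 ≈ -1292.0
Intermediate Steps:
J(k, L) = 2*L*(1 + L + k) (J(k, L) = ((1 + k) + L)*(2*L) = (1 + L + k)*(2*L) = 2*L*(1 + L + k))
O = 1/67 ≈ 0.014925
O - J(F, 19) = 1/67 - 2*19*(1 + 19 + 14) = 1/67 - 2*19*34 = 1/67 - 1*1292 = 1/67 - 1292 = -86563/67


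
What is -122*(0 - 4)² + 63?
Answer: -1889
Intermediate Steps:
-122*(0 - 4)² + 63 = -122*(-4)² + 63 = -122*16 + 63 = -1952 + 63 = -1889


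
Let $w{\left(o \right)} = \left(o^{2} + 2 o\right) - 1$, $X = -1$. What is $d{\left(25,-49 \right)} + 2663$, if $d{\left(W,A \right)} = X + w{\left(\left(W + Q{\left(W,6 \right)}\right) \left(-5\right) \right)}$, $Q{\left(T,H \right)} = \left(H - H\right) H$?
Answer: $18036$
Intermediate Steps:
$Q{\left(T,H \right)} = 0$ ($Q{\left(T,H \right)} = 0 H = 0$)
$w{\left(o \right)} = -1 + o^{2} + 2 o$
$d{\left(W,A \right)} = -2 - 10 W + 25 W^{2}$ ($d{\left(W,A \right)} = -1 + \left(-1 + \left(\left(W + 0\right) \left(-5\right)\right)^{2} + 2 \left(W + 0\right) \left(-5\right)\right) = -1 + \left(-1 + \left(W \left(-5\right)\right)^{2} + 2 W \left(-5\right)\right) = -1 + \left(-1 + \left(- 5 W\right)^{2} + 2 \left(- 5 W\right)\right) = -1 - \left(1 - 25 W^{2} + 10 W\right) = -2 - 10 W + 25 W^{2}$)
$d{\left(25,-49 \right)} + 2663 = \left(-2 - 250 + 25 \cdot 25^{2}\right) + 2663 = \left(-2 - 250 + 25 \cdot 625\right) + 2663 = \left(-2 - 250 + 15625\right) + 2663 = 15373 + 2663 = 18036$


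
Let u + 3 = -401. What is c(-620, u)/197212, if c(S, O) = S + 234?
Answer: -193/98606 ≈ -0.0019573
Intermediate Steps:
u = -404 (u = -3 - 401 = -404)
c(S, O) = 234 + S
c(-620, u)/197212 = (234 - 620)/197212 = -386*1/197212 = -193/98606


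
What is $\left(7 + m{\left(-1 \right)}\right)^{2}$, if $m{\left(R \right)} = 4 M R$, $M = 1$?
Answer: $9$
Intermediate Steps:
$m{\left(R \right)} = 4 R$ ($m{\left(R \right)} = 4 \cdot 1 R = 4 R$)
$\left(7 + m{\left(-1 \right)}\right)^{2} = \left(7 + 4 \left(-1\right)\right)^{2} = \left(7 - 4\right)^{2} = 3^{2} = 9$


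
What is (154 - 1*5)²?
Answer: 22201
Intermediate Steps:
(154 - 1*5)² = (154 - 5)² = 149² = 22201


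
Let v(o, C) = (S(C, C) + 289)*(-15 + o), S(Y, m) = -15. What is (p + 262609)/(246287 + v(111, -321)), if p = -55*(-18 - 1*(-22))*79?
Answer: 245229/272591 ≈ 0.89962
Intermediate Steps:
p = -17380 (p = -55*(-18 + 22)*79 = -55*4*79 = -220*79 = -17380)
v(o, C) = -4110 + 274*o (v(o, C) = (-15 + 289)*(-15 + o) = 274*(-15 + o) = -4110 + 274*o)
(p + 262609)/(246287 + v(111, -321)) = (-17380 + 262609)/(246287 + (-4110 + 274*111)) = 245229/(246287 + (-4110 + 30414)) = 245229/(246287 + 26304) = 245229/272591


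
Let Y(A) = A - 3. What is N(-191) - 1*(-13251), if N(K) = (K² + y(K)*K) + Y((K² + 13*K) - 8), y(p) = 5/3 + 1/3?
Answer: 83337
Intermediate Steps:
Y(A) = -3 + A
y(p) = 2 (y(p) = 5*(⅓) + 1*(⅓) = 5/3 + ⅓ = 2)
N(K) = -11 + 2*K² + 15*K (N(K) = (K² + 2*K) + (-3 + ((K² + 13*K) - 8)) = (K² + 2*K) + (-3 + (-8 + K² + 13*K)) = (K² + 2*K) + (-11 + K² + 13*K) = -11 + 2*K² + 15*K)
N(-191) - 1*(-13251) = (-11 + 2*(-191)² + 15*(-191)) - 1*(-13251) = (-11 + 2*36481 - 2865) + 13251 = (-11 + 72962 - 2865) + 13251 = 70086 + 13251 = 83337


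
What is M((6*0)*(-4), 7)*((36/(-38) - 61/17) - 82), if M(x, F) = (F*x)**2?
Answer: 0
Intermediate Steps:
M(x, F) = F**2*x**2
M((6*0)*(-4), 7)*((36/(-38) - 61/17) - 82) = (7**2*((6*0)*(-4))**2)*((36/(-38) - 61/17) - 82) = (49*(0*(-4))**2)*((36*(-1/38) - 61*1/17) - 82) = (49*0**2)*((-18/19 - 61/17) - 82) = (49*0)*(-1465/323 - 82) = 0*(-27951/323) = 0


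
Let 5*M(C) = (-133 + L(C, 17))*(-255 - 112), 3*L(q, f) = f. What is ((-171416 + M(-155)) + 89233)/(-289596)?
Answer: 1092551/4343940 ≈ 0.25151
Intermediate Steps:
L(q, f) = f/3
M(C) = 140194/15 (M(C) = ((-133 + (⅓)*17)*(-255 - 112))/5 = ((-133 + 17/3)*(-367))/5 = (-382/3*(-367))/5 = (⅕)*(140194/3) = 140194/15)
((-171416 + M(-155)) + 89233)/(-289596) = ((-171416 + 140194/15) + 89233)/(-289596) = (-2431046/15 + 89233)*(-1/289596) = -1092551/15*(-1/289596) = 1092551/4343940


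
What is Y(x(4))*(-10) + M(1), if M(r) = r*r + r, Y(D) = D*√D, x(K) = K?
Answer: -78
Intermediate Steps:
Y(D) = D^(3/2)
M(r) = r + r² (M(r) = r² + r = r + r²)
Y(x(4))*(-10) + M(1) = 4^(3/2)*(-10) + 1*(1 + 1) = 8*(-10) + 1*2 = -80 + 2 = -78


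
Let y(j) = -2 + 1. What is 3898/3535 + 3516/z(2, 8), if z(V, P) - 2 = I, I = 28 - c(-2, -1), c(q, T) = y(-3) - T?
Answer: 83640/707 ≈ 118.30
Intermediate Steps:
y(j) = -1
c(q, T) = -1 - T
I = 28 (I = 28 - (-1 - 1*(-1)) = 28 - (-1 + 1) = 28 - 1*0 = 28 + 0 = 28)
z(V, P) = 30 (z(V, P) = 2 + 28 = 30)
3898/3535 + 3516/z(2, 8) = 3898/3535 + 3516/30 = 3898*(1/3535) + 3516*(1/30) = 3898/3535 + 586/5 = 83640/707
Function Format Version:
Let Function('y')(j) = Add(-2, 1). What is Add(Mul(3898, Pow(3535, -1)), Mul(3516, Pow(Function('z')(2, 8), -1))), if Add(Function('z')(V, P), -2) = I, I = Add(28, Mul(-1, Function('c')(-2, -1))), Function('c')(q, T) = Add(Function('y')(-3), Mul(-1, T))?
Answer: Rational(83640, 707) ≈ 118.30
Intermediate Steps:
Function('y')(j) = -1
Function('c')(q, T) = Add(-1, Mul(-1, T))
I = 28 (I = Add(28, Mul(-1, Add(-1, Mul(-1, -1)))) = Add(28, Mul(-1, Add(-1, 1))) = Add(28, Mul(-1, 0)) = Add(28, 0) = 28)
Function('z')(V, P) = 30 (Function('z')(V, P) = Add(2, 28) = 30)
Add(Mul(3898, Pow(3535, -1)), Mul(3516, Pow(Function('z')(2, 8), -1))) = Add(Mul(3898, Pow(3535, -1)), Mul(3516, Pow(30, -1))) = Add(Mul(3898, Rational(1, 3535)), Mul(3516, Rational(1, 30))) = Add(Rational(3898, 3535), Rational(586, 5)) = Rational(83640, 707)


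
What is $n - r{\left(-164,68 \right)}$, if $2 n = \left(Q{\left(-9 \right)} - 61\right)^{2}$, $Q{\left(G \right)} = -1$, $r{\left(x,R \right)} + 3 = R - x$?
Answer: $1693$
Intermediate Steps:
$r{\left(x,R \right)} = -3 + R - x$ ($r{\left(x,R \right)} = -3 + \left(R - x\right) = -3 + R - x$)
$n = 1922$ ($n = \frac{\left(-1 - 61\right)^{2}}{2} = \frac{\left(-62\right)^{2}}{2} = \frac{1}{2} \cdot 3844 = 1922$)
$n - r{\left(-164,68 \right)} = 1922 - \left(-3 + 68 - -164\right) = 1922 - \left(-3 + 68 + 164\right) = 1922 - 229 = 1693$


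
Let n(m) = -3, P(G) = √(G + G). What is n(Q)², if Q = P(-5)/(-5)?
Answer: 9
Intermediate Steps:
P(G) = √2*√G (P(G) = √(2*G) = √2*√G)
Q = -I*√10/5 (Q = (√2*√(-5))/(-5) = (√2*(I*√5))*(-⅕) = (I*√10)*(-⅕) = -I*√10/5 ≈ -0.63246*I)
n(Q)² = (-3)² = 9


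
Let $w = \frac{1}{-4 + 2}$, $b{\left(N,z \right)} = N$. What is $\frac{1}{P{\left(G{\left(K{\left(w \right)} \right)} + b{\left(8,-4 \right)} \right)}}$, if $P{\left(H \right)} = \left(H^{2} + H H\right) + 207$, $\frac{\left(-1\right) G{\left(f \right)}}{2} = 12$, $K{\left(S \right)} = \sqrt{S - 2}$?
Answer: $\frac{1}{719} \approx 0.0013908$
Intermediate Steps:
$w = - \frac{1}{2}$ ($w = \frac{1}{-2} = - \frac{1}{2} \approx -0.5$)
$K{\left(S \right)} = \sqrt{-2 + S}$
$G{\left(f \right)} = -24$ ($G{\left(f \right)} = \left(-2\right) 12 = -24$)
$P{\left(H \right)} = 207 + 2 H^{2}$ ($P{\left(H \right)} = \left(H^{2} + H^{2}\right) + 207 = 2 H^{2} + 207 = 207 + 2 H^{2}$)
$\frac{1}{P{\left(G{\left(K{\left(w \right)} \right)} + b{\left(8,-4 \right)} \right)}} = \frac{1}{207 + 2 \left(-24 + 8\right)^{2}} = \frac{1}{207 + 2 \left(-16\right)^{2}} = \frac{1}{207 + 2 \cdot 256} = \frac{1}{207 + 512} = \frac{1}{719}$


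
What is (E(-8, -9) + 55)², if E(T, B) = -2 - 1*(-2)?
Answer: 3025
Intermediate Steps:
E(T, B) = 0 (E(T, B) = -2 + 2 = 0)
(E(-8, -9) + 55)² = (0 + 55)² = 55² = 3025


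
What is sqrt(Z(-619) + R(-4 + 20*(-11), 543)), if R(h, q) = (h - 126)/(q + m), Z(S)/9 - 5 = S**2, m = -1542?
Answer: 4*sqrt(23900005626)/333 ≈ 1857.0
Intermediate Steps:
Z(S) = 45 + 9*S**2
R(h, q) = (-126 + h)/(-1542 + q) (R(h, q) = (h - 126)/(q - 1542) = (-126 + h)/(-1542 + q))
sqrt(Z(-619) + R(-4 + 20*(-11), 543)) = sqrt((45 + 9*(-619)**2) + (-126 + (-4 + 20*(-11)))/(-1542 + 543)) = sqrt((45 + 9*383161) + (-126 + (-4 - 220))/(-999)) = sqrt((45 + 3448449) - (-126 - 224)/999) = sqrt(3448494 - 1/999*(-350)) = sqrt(3448494 + 350/999) = sqrt(3445045856/999) = 4*sqrt(23900005626)/333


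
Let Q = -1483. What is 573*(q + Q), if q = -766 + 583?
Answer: -954618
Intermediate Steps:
q = -183
573*(q + Q) = 573*(-183 - 1483) = 573*(-1666) = -954618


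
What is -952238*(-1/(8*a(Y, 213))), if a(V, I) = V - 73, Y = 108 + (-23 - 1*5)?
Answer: 68017/4 ≈ 17004.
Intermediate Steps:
Y = 80 (Y = 108 + (-23 - 5) = 108 - 28 = 80)
a(V, I) = -73 + V
-952238*(-1/(8*a(Y, 213))) = -952238*(-1/(8*(-73 + 80))) = -952238/((-8*7)) = -952238/(-56) = -952238*(-1/56) = 68017/4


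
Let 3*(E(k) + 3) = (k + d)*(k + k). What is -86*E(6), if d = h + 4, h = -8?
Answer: -430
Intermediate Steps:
d = -4 (d = -8 + 4 = -4)
E(k) = -3 + 2*k*(-4 + k)/3 (E(k) = -3 + ((k - 4)*(k + k))/3 = -3 + ((-4 + k)*(2*k))/3 = -3 + (2*k*(-4 + k))/3 = -3 + 2*k*(-4 + k)/3)
-86*E(6) = -86*(-3 - 8/3*6 + (⅔)*6²) = -86*(-3 - 16 + (⅔)*36) = -86*(-3 - 16 + 24) = -86*5 = -430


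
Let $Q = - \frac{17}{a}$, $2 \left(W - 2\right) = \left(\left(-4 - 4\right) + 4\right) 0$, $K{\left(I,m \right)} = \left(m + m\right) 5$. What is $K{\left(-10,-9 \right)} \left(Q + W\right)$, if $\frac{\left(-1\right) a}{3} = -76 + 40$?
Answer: $- \frac{995}{6} \approx -165.83$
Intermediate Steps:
$K{\left(I,m \right)} = 10 m$ ($K{\left(I,m \right)} = 2 m 5 = 10 m$)
$a = 108$ ($a = - 3 \left(-76 + 40\right) = \left(-3\right) \left(-36\right) = 108$)
$W = 2$ ($W = 2 + \frac{\left(\left(-4 - 4\right) + 4\right) 0}{2} = 2 + \frac{\left(-8 + 4\right) 0}{2} = 2 + \frac{\left(-4\right) 0}{2} = 2 + \frac{1}{2} \cdot 0 = 2 + 0 = 2$)
$Q = - \frac{17}{108} \approx -0.15741$
$K{\left(-10,-9 \right)} \left(Q + W\right) = 10 \left(-9\right) \left(- \frac{17}{108} + 2\right) = \left(-90\right) \frac{199}{108} = - \frac{995}{6}$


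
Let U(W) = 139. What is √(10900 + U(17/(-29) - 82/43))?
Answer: √11039 ≈ 105.07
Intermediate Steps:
√(10900 + U(17/(-29) - 82/43)) = √(10900 + 139) = √11039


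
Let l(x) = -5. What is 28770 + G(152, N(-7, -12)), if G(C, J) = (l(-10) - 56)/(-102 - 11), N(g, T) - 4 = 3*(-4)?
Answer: 3251071/113 ≈ 28771.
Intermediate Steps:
N(g, T) = -8 (N(g, T) = 4 + 3*(-4) = 4 - 12 = -8)
G(C, J) = 61/113 (G(C, J) = (-5 - 56)/(-102 - 11) = -61/(-113) = -61*(-1/113) = 61/113)
28770 + G(152, N(-7, -12)) = 28770 + 61/113 = 3251071/113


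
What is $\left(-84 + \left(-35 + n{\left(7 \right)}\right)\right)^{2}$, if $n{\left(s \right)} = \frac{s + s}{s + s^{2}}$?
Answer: $\frac{225625}{16} \approx 14102.0$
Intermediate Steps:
$n{\left(s \right)} = \frac{2 s}{s + s^{2}}$
$\left(-84 + \left(-35 + n{\left(7 \right)}\right)\right)^{2} = \left(-84 - \left(35 - \frac{2}{1 + 7}\right)\right)^{2} = \left(-84 - \left(35 - \frac{2}{8}\right)\right)^{2} = \left(-84 + \left(-35 + 2 \cdot \frac{1}{8}\right)\right)^{2} = \left(-84 + \left(-35 + \frac{1}{4}\right)\right)^{2} = \left(-84 - \frac{139}{4}\right)^{2} = \left(- \frac{475}{4}\right)^{2} = \frac{225625}{16}$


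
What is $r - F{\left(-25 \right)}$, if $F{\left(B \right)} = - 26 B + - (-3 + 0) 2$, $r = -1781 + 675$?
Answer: $-1762$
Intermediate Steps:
$r = -1106$
$F{\left(B \right)} = 6 - 26 B$ ($F{\left(B \right)} = - 26 B + \left(-1\right) \left(-3\right) 2 = - 26 B + 3 \cdot 2 = - 26 B + 6 = 6 - 26 B$)
$r - F{\left(-25 \right)} = -1106 - \left(6 - -650\right) = -1106 - \left(6 + 650\right) = -1106 - 656 = -1762$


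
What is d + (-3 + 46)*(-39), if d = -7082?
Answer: -8759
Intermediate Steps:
d + (-3 + 46)*(-39) = -7082 + (-3 + 46)*(-39) = -7082 + 43*(-39) = -7082 - 1677 = -8759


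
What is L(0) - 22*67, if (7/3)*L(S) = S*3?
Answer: -1474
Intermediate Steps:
L(S) = 9*S/7 (L(S) = 3*(S*3)/7 = 3*(3*S)/7 = 9*S/7)
L(0) - 22*67 = (9/7)*0 - 22*67 = 0 - 1474 = -1474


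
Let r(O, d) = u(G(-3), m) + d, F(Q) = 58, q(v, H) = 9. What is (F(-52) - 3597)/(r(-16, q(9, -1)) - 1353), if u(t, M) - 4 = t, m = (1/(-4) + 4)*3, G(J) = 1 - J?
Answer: 3539/1336 ≈ 2.6490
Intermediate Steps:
m = 45/4 (m = (-1/4 + 4)*3 = (15/4)*3 = 45/4 ≈ 11.250)
u(t, M) = 4 + t
r(O, d) = 8 + d (r(O, d) = (4 + (1 - 1*(-3))) + d = (4 + (1 + 3)) + d = (4 + 4) + d = 8 + d)
(F(-52) - 3597)/(r(-16, q(9, -1)) - 1353) = (58 - 3597)/((8 + 9) - 1353) = -3539/(17 - 1353) = -3539/(-1336) = -3539*(-1/1336) = 3539/1336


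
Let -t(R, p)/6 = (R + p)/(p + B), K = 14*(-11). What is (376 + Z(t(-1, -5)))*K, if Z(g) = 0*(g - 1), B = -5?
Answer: -57904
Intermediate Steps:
K = -154
t(R, p) = -6*(R + p)/(-5 + p) (t(R, p) = -6*(R + p)/(p - 5) = -6*(R + p)/(-5 + p))
Z(g) = 0 (Z(g) = 0*(-1 + g) = 0)
(376 + Z(t(-1, -5)))*K = (376 + 0)*(-154) = 376*(-154) = -57904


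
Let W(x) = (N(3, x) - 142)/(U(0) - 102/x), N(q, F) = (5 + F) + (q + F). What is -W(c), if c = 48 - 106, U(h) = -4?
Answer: -1450/13 ≈ -111.54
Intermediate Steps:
N(q, F) = 5 + q + 2*F (N(q, F) = (5 + F) + (F + q) = 5 + q + 2*F)
c = -58
W(x) = (-134 + 2*x)/(-4 - 102/x) (W(x) = ((5 + 3 + 2*x) - 142)/(-4 - 102/x) = ((8 + 2*x) - 142)/(-4 - 102/x) = (-134 + 2*x)/(-4 - 102/x))
-W(c) = -(-58)*(67 - 1*(-58))/(51 + 2*(-58)) = -(-58)*(67 + 58)/(51 - 116) = -(-58)*125/(-65) = -(-58)*(-1)*125/65 = -1*1450/13 = -1450/13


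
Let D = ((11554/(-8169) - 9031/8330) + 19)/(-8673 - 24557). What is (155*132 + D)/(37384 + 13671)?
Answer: 6609244488825347/16492423536991500 ≈ 0.40074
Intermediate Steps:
D = -160412653/323032485300 (D = ((11554*(-1/8169) - 9031*1/8330) + 19)/(-33230) = ((-11554/8169 - 9031/8330) + 19)*(-1/33230) = (-24288437/9721110 + 19)*(-1/33230) = (160412653/9721110)*(-1/33230) = -160412653/323032485300 ≈ -0.00049658)
(155*132 + D)/(37384 + 13671) = (155*132 - 160412653/323032485300)/(37384 + 13671) = (20460 - 160412653/323032485300)/51055 = (6609244488825347/323032485300)*(1/51055) = 6609244488825347/16492423536991500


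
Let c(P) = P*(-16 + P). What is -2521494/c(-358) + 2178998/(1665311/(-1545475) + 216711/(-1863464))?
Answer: -420115724539323007214863/230171630411321434 ≈ -1.8252e+6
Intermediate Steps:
-2521494/c(-358) + 2178998/(1665311/(-1545475) + 216711/(-1863464)) = -2521494*(-1/(358*(-16 - 358))) + 2178998/(1665311/(-1545475) + 216711/(-1863464)) = -2521494/((-358*(-374))) + 2178998/(1665311*(-1/1545475) + 216711*(-1/1863464)) = -2521494/133892 + 2178998/(-1665311/1545475 - 216711/1863464) = -2521494*1/133892 + 2178998/(-3438168530029/2879937025400) = -1260747/66946 + 2178998*(-2879937025400/3438168530029) = -1260747/66946 - 6275377018472549200/3438168530029 = -420115724539323007214863/230171630411321434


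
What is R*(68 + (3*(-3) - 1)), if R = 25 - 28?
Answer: -174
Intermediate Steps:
R = -3
R*(68 + (3*(-3) - 1)) = -3*(68 + (3*(-3) - 1)) = -3*(68 + (-9 - 1)) = -3*(68 - 10) = -3*58 = -174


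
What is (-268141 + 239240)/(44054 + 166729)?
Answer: -28901/210783 ≈ -0.13711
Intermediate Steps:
(-268141 + 239240)/(44054 + 166729) = -28901/210783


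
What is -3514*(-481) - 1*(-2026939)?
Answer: 3717173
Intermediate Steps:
-3514*(-481) - 1*(-2026939) = 1690234 + 2026939 = 3717173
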